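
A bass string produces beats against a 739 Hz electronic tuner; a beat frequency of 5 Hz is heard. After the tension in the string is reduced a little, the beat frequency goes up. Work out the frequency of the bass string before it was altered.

|f − 739| = 5, so the bass string was at either 734 Hz or 744 Hz.
Lower tension means lower frequency; the adjustment lowers the bass string's frequency.
The beat rate rose, so the adjustment moved the bass string further from 739 Hz — it was already below the reference.

734 Hz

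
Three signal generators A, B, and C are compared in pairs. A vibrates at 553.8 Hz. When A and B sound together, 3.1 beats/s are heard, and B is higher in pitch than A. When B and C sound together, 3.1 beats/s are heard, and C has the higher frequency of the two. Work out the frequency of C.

B is above A, so f_B = 553.8 + 3.1 = 556.9 Hz.
C is above B, so f_C = 556.9 + 3.1 = 560 Hz.

560 Hz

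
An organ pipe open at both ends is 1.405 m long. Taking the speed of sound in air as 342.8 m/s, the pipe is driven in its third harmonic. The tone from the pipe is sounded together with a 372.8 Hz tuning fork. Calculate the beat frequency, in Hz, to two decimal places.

6.82 Hz

Open pipe: f_n = n·v/(2L) = 3·342.8/(2·1.405) = 365.9786 Hz.
f_beat = |365.9786 − 372.8| = 6.82 Hz.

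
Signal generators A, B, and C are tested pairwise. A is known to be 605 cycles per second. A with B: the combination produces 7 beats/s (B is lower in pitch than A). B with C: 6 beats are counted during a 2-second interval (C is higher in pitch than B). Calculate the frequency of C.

B is below A, so f_B = 605 − 7 = 598 Hz.
B–C: Beat frequency = 6/2 = 3 Hz.
C is above B, so f_C = 598 + 3 = 601 Hz.

601 Hz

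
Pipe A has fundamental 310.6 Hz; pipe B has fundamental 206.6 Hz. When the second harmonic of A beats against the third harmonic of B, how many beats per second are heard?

1.4 Hz

Second harmonic of the first: 2·310.6 = 621.2 Hz.
Third harmonic of the second: 3·206.6 = 619.8 Hz.
f_beat = |621.2 − 619.8| = 1.4 Hz.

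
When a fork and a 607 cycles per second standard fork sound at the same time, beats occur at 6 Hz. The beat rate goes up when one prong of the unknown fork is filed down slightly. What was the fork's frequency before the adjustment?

|f − 607| = 6, so the fork was at either 601 Hz or 613 Hz.
Filing a prong removes mass and raises the fork's frequency; the adjustment raises the fork's frequency.
The beat rate rose, so the adjustment moved the fork further from 607 Hz — it was already above the reference.

613 Hz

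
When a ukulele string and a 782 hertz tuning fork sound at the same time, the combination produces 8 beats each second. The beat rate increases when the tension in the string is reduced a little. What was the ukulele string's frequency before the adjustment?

|f − 782| = 8, so the ukulele string was at either 774 Hz or 790 Hz.
Lower tension means lower frequency; the adjustment lowers the ukulele string's frequency.
The beat rate rose, so the adjustment moved the ukulele string further from 782 Hz — it was already below the reference.

774 Hz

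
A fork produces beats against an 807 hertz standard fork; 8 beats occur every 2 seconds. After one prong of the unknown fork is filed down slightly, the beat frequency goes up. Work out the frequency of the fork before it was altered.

Beat frequency = 8/2 = 4 Hz.
|f − 807| = 4, so the fork was at either 803 Hz or 811 Hz.
Filing a prong removes mass and raises the fork's frequency; the adjustment raises the fork's frequency.
The beat rate rose, so the adjustment moved the fork further from 807 Hz — it was already above the reference.

811 Hz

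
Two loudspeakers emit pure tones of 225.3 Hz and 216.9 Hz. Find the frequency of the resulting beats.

Beats arise from superposition of two nearby frequencies; the beat rate is |f₁ − f₂|.
|225.3 − 216.9| = 8.4 Hz.

8.4 Hz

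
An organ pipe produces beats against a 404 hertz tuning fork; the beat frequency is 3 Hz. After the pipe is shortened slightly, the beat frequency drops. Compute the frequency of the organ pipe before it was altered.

401 Hz

|f − 404| = 3, so the organ pipe was at either 401 Hz or 407 Hz.
A shorter pipe has a higher fundamental; the adjustment raises the organ pipe's frequency.
The beat rate fell, so the adjustment moved the organ pipe toward 404 Hz — it must have started below the reference.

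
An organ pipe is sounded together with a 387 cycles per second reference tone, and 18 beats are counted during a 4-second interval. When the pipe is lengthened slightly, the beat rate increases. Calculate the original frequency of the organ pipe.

382.5 Hz

Beat frequency = 18/4 = 4.5 Hz.
|f − 387| = 4.5, so the organ pipe was at either 382.5 Hz or 391.5 Hz.
A longer pipe has a lower fundamental; the adjustment lowers the organ pipe's frequency.
The beat rate rose, so the adjustment moved the organ pipe further from 387 Hz — it was already below the reference.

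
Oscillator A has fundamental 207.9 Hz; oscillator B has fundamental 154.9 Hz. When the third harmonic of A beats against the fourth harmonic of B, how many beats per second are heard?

4.1 Hz

Third harmonic of the first: 3·207.9 = 623.7 Hz.
Fourth harmonic of the second: 4·154.9 = 619.6 Hz.
f_beat = |623.7 − 619.6| = 4.1 Hz.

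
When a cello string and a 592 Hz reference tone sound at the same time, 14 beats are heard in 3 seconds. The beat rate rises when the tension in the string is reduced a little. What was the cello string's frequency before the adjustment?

587.3333 Hz

Beat frequency = 14/3 = 4.6667 Hz.
|f − 592| = 4.6667, so the cello string was at either 587.3333 Hz or 596.6667 Hz.
Lower tension means lower frequency; the adjustment lowers the cello string's frequency.
The beat rate rose, so the adjustment moved the cello string further from 592 Hz — it was already below the reference.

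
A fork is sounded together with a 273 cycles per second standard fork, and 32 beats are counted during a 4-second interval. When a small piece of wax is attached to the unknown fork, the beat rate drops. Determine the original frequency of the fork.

Beat frequency = 32/4 = 8 Hz.
|f − 273| = 8, so the fork was at either 265 Hz or 281 Hz.
Loading a fork with wax lowers its frequency; the adjustment lowers the fork's frequency.
The beat rate fell, so the adjustment moved the fork toward 273 Hz — it must have started above the reference.

281 Hz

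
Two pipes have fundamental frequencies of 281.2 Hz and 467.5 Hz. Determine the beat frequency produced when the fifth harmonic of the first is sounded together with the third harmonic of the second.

3.5 Hz

Fifth harmonic of the first: 5·281.2 = 1406.0 Hz.
Third harmonic of the second: 3·467.5 = 1402.5 Hz.
f_beat = |1406.0 − 1402.5| = 3.5 Hz.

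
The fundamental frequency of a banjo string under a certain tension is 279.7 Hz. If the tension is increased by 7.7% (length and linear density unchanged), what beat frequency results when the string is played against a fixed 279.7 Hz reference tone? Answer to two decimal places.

10.57 Hz

For a string, f ∝ √T, so the new frequency is 279.7·√1.077 = 290.2688 Hz.
f_beat = |290.2688 − 279.7| = 10.57 Hz.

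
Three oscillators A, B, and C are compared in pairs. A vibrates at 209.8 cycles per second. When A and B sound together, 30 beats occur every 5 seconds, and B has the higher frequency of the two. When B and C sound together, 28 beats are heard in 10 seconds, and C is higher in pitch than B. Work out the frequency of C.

218.6 Hz

A–B: Beat frequency = 30/5 = 6 Hz.
B is above A, so f_B = 209.8 + 6 = 215.8 Hz.
B–C: Beat frequency = 28/10 = 2.8 Hz.
C is above B, so f_C = 215.8 + 2.8 = 218.6 Hz.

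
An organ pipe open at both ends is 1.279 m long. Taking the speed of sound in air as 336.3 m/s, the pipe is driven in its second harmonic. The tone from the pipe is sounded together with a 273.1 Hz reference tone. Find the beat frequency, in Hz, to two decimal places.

Open pipe: f_n = n·v/(2L) = 2·336.3/(2·1.279) = 262.9398 Hz.
f_beat = |262.9398 − 273.1| = 10.16 Hz.

10.16 Hz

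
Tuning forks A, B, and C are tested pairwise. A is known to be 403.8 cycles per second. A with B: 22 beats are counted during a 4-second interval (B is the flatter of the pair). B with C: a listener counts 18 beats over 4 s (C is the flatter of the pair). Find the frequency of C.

393.8 Hz

A–B: Beat frequency = 22/4 = 5.5 Hz.
B is below A, so f_B = 403.8 − 5.5 = 398.3 Hz.
B–C: Beat frequency = 18/4 = 4.5 Hz.
C is below B, so f_C = 398.3 − 4.5 = 393.8 Hz.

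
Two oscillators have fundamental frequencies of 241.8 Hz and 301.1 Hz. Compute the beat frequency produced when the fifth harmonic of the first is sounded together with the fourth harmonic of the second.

4.6 Hz

Fifth harmonic of the first: 5·241.8 = 1209.0 Hz.
Fourth harmonic of the second: 4·301.1 = 1204.4 Hz.
f_beat = |1209.0 − 1204.4| = 4.6 Hz.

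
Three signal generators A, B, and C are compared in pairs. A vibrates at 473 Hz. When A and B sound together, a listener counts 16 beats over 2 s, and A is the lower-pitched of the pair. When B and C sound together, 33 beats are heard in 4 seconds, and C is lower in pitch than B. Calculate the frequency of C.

A–B: Beat frequency = 16/2 = 8 Hz.
B is above A, so f_B = 473 + 8 = 481 Hz.
B–C: Beat frequency = 33/4 = 8.25 Hz.
C is below B, so f_C = 481 − 8.25 = 472.75 Hz.

472.75 Hz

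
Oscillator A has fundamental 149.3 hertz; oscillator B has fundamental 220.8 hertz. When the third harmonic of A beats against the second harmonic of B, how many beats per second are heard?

6.3 Hz

Third harmonic of the first: 3·149.3 = 447.9 Hz.
Second harmonic of the second: 2·220.8 = 441.6 Hz.
f_beat = |447.9 − 441.6| = 6.3 Hz.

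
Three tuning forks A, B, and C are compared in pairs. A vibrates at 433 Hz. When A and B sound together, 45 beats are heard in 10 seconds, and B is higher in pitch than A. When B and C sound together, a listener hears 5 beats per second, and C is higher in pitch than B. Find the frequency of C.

A–B: Beat frequency = 45/10 = 4.5 Hz.
B is above A, so f_B = 433 + 4.5 = 437.5 Hz.
C is above B, so f_C = 437.5 + 5 = 442.5 Hz.

442.5 Hz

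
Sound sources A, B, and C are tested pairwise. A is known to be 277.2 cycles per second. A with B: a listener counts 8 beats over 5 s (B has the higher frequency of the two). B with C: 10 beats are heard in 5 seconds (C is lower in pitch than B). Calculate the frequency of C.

276.8 Hz

A–B: Beat frequency = 8/5 = 1.6 Hz.
B is above A, so f_B = 277.2 + 1.6 = 278.8 Hz.
B–C: Beat frequency = 10/5 = 2 Hz.
C is below B, so f_C = 278.8 − 2 = 276.8 Hz.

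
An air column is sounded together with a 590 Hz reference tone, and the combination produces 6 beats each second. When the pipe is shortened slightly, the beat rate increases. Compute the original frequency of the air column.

|f − 590| = 6, so the air column was at either 584 Hz or 596 Hz.
A shorter pipe has a higher fundamental; the adjustment raises the air column's frequency.
The beat rate rose, so the adjustment moved the air column further from 590 Hz — it was already above the reference.

596 Hz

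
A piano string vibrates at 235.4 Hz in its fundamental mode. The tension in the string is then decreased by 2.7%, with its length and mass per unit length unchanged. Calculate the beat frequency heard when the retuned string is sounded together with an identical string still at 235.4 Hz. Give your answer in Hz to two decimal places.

For a string, f ∝ √T, so the new frequency is 235.4·√0.973 = 232.2004 Hz.
f_beat = |232.2004 − 235.4| = 3.20 Hz.

3.20 Hz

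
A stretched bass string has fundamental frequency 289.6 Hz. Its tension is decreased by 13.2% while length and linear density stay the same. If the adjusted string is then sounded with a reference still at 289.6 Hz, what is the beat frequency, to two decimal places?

19.79 Hz

For a string, f ∝ √T, so the new frequency is 289.6·√0.868 = 269.8102 Hz.
f_beat = |269.8102 − 289.6| = 19.79 Hz.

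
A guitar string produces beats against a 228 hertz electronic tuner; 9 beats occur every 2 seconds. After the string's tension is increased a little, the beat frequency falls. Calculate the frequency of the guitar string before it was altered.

Beat frequency = 9/2 = 4.5 Hz.
|f − 228| = 4.5, so the guitar string was at either 223.5 Hz or 232.5 Hz.
Higher tension means higher frequency; the adjustment raises the guitar string's frequency.
The beat rate fell, so the adjustment moved the guitar string toward 228 Hz — it must have started below the reference.

223.5 Hz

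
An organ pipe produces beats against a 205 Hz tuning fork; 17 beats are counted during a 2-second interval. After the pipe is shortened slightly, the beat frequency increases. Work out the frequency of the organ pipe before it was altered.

Beat frequency = 17/2 = 8.5 Hz.
|f − 205| = 8.5, so the organ pipe was at either 196.5 Hz or 213.5 Hz.
A shorter pipe has a higher fundamental; the adjustment raises the organ pipe's frequency.
The beat rate rose, so the adjustment moved the organ pipe further from 205 Hz — it was already above the reference.

213.5 Hz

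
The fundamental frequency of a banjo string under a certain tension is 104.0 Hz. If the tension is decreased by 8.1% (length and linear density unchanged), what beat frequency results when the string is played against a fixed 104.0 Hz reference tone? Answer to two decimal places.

4.30 Hz

For a string, f ∝ √T, so the new frequency is 104.0·√0.919 = 99.6991 Hz.
f_beat = |99.6991 − 104.0| = 4.30 Hz.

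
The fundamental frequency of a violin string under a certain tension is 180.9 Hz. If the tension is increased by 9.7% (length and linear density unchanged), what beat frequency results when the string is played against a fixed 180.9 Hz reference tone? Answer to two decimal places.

8.57 Hz

For a string, f ∝ √T, so the new frequency is 180.9·√1.097 = 189.4706 Hz.
f_beat = |189.4706 − 180.9| = 8.57 Hz.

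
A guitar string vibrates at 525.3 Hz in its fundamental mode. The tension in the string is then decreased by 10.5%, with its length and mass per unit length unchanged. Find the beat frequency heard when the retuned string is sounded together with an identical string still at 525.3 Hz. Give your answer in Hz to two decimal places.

28.34 Hz

For a string, f ∝ √T, so the new frequency is 525.3·√0.895 = 496.9571 Hz.
f_beat = |496.9571 − 525.3| = 28.34 Hz.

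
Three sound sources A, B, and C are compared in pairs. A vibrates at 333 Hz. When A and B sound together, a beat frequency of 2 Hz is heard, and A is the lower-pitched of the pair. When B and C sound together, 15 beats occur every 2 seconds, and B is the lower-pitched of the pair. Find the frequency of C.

B is above A, so f_B = 333 + 2 = 335 Hz.
B–C: Beat frequency = 15/2 = 7.5 Hz.
C is above B, so f_C = 335 + 7.5 = 342.5 Hz.

342.5 Hz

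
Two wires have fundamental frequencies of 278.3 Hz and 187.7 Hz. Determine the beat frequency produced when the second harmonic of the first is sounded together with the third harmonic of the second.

6.5 Hz

Second harmonic of the first: 2·278.3 = 556.6 Hz.
Third harmonic of the second: 3·187.7 = 563.1 Hz.
f_beat = |556.6 − 563.1| = 6.5 Hz.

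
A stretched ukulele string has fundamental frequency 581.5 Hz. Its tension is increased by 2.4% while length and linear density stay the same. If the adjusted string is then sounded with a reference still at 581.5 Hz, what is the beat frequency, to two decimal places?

6.94 Hz

For a string, f ∝ √T, so the new frequency is 581.5·√1.024 = 588.4366 Hz.
f_beat = |588.4366 − 581.5| = 6.94 Hz.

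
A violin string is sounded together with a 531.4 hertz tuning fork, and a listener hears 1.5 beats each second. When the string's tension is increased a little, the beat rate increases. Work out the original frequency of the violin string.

|f − 531.4| = 1.5, so the violin string was at either 529.9 Hz or 532.9 Hz.
Higher tension means higher frequency; the adjustment raises the violin string's frequency.
The beat rate rose, so the adjustment moved the violin string further from 531.4 Hz — it was already above the reference.

532.9 Hz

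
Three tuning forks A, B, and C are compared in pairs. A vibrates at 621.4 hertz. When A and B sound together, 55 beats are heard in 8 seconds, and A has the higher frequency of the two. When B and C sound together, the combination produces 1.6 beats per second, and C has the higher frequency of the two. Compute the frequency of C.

616.125 Hz

A–B: Beat frequency = 55/8 = 6.875 Hz.
B is below A, so f_B = 621.4 − 6.875 = 614.525 Hz.
C is above B, so f_C = 614.525 + 1.6 = 616.125 Hz.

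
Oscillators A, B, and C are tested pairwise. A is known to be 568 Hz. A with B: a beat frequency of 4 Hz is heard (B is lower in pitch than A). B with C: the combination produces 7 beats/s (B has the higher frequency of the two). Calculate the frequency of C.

B is below A, so f_B = 568 − 4 = 564 Hz.
C is below B, so f_C = 564 − 7 = 557 Hz.

557 Hz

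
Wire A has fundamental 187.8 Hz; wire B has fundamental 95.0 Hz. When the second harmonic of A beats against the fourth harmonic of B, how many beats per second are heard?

4.4 Hz

Second harmonic of the first: 2·187.8 = 375.6 Hz.
Fourth harmonic of the second: 4·95.0 = 380.0 Hz.
f_beat = |375.6 − 380.0| = 4.4 Hz.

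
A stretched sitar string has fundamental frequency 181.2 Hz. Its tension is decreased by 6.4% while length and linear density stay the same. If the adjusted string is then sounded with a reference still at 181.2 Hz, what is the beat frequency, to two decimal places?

5.89 Hz

For a string, f ∝ √T, so the new frequency is 181.2·√0.936 = 175.3057 Hz.
f_beat = |175.3057 − 181.2| = 5.89 Hz.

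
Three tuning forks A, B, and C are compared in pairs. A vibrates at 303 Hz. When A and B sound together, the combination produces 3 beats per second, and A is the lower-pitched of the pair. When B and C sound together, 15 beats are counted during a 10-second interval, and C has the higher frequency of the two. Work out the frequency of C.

307.5 Hz

B is above A, so f_B = 303 + 3 = 306 Hz.
B–C: Beat frequency = 15/10 = 1.5 Hz.
C is above B, so f_C = 306 + 1.5 = 307.5 Hz.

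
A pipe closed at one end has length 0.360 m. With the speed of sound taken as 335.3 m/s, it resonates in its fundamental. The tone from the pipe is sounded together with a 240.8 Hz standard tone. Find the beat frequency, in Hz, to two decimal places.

7.95 Hz

Closed pipe (odd harmonics): f_n = n·v/(4L) = 1·335.3/(4·0.360) = 232.8472 Hz.
f_beat = |232.8472 − 240.8| = 7.95 Hz.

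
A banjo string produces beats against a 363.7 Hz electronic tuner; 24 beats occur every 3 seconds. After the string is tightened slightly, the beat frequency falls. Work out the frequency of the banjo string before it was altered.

Beat frequency = 24/3 = 8 Hz.
|f − 363.7| = 8, so the banjo string was at either 355.7 Hz or 371.7 Hz.
Increasing tension raises a string's frequency; the adjustment raises the banjo string's frequency.
The beat rate fell, so the adjustment moved the banjo string toward 363.7 Hz — it must have started below the reference.

355.7 Hz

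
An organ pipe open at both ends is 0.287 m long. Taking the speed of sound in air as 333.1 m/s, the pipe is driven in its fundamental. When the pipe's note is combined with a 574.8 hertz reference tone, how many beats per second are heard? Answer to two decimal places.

5.51 Hz

Open pipe: f_n = n·v/(2L) = 1·333.1/(2·0.287) = 580.3136 Hz.
f_beat = |580.3136 − 574.8| = 5.51 Hz.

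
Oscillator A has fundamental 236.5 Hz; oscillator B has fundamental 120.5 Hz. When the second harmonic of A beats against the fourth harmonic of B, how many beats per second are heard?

Second harmonic of the first: 2·236.5 = 473.0 Hz.
Fourth harmonic of the second: 4·120.5 = 482.0 Hz.
f_beat = |473.0 − 482.0| = 9.0 Hz.

9.0 Hz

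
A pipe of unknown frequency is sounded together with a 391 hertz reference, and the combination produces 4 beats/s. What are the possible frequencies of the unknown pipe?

387 Hz or 395 Hz

|f − 391| = 4, so f = 391 ± 4.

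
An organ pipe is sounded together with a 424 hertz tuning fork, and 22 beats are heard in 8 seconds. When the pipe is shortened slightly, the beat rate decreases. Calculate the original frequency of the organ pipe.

Beat frequency = 22/8 = 2.75 Hz.
|f − 424| = 2.75, so the organ pipe was at either 421.25 Hz or 426.75 Hz.
A shorter pipe has a higher fundamental; the adjustment raises the organ pipe's frequency.
The beat rate fell, so the adjustment moved the organ pipe toward 424 Hz — it must have started below the reference.

421.25 Hz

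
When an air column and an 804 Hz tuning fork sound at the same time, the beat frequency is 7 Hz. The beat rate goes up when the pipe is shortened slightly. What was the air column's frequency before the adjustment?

|f − 804| = 7, so the air column was at either 797 Hz or 811 Hz.
A shorter pipe has a higher fundamental; the adjustment raises the air column's frequency.
The beat rate rose, so the adjustment moved the air column further from 804 Hz — it was already above the reference.

811 Hz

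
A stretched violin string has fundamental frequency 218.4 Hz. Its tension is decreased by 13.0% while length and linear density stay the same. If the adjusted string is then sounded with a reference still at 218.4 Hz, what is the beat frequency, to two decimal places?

For a string, f ∝ √T, so the new frequency is 218.4·√0.870 = 203.7100 Hz.
f_beat = |203.7100 − 218.4| = 14.69 Hz.

14.69 Hz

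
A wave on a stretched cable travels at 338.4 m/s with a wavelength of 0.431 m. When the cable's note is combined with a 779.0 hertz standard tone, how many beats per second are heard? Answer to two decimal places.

6.15 Hz

Source frequency f = v/λ = 338.4/0.431 = 785.1508 Hz.
f_beat = |785.1508 − 779.0| = 6.15 Hz.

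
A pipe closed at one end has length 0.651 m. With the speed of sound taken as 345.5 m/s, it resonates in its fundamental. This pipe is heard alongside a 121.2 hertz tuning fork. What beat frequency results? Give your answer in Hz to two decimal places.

11.48 Hz

Closed pipe (odd harmonics): f_n = n·v/(4L) = 1·345.5/(4·0.651) = 132.6805 Hz.
f_beat = |132.6805 − 121.2| = 11.48 Hz.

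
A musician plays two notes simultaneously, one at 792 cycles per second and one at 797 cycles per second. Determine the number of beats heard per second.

5 Hz

Beats arise from superposition of two nearby frequencies; the beat rate is |f₁ − f₂|.
|792 − 797| = 5 Hz.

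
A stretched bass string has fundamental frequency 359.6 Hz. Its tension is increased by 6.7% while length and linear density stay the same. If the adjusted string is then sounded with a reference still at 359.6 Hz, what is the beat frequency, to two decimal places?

For a string, f ∝ √T, so the new frequency is 359.6·√1.067 = 371.4513 Hz.
f_beat = |371.4513 − 359.6| = 11.85 Hz.

11.85 Hz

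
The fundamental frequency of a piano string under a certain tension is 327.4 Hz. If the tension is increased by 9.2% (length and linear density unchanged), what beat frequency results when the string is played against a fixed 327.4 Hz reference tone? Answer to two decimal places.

14.73 Hz

For a string, f ∝ √T, so the new frequency is 327.4·√1.092 = 342.1291 Hz.
f_beat = |342.1291 − 327.4| = 14.73 Hz.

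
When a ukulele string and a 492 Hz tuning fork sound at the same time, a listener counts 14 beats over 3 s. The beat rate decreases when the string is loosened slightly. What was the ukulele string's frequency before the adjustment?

Beat frequency = 14/3 = 4.6667 Hz.
|f − 492| = 4.6667, so the ukulele string was at either 487.3333 Hz or 496.6667 Hz.
Reducing tension lowers a string's frequency; the adjustment lowers the ukulele string's frequency.
The beat rate fell, so the adjustment moved the ukulele string toward 492 Hz — it must have started above the reference.

496.6667 Hz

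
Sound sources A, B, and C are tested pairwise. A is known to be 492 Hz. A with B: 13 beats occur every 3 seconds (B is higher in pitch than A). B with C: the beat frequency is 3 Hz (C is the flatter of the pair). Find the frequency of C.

A–B: Beat frequency = 13/3 = 4.3333 Hz.
B is above A, so f_B = 492 + 4.3333 = 496.3333 Hz.
C is below B, so f_C = 496.3333 − 3 = 493.3333 Hz.

493.3333 Hz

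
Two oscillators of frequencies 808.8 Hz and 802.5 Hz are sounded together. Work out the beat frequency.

Beats arise from superposition of two nearby frequencies; the beat rate is |f₁ − f₂|.
|808.8 − 802.5| = 6.3 Hz.

6.3 Hz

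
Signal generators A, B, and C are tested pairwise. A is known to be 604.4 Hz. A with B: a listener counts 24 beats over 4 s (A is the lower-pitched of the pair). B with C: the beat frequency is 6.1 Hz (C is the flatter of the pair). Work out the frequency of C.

604.3 Hz

A–B: Beat frequency = 24/4 = 6 Hz.
B is above A, so f_B = 604.4 + 6 = 610.4 Hz.
C is below B, so f_C = 610.4 − 6.1 = 604.3 Hz.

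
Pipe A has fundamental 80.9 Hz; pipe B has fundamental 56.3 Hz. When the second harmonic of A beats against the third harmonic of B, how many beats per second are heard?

7.1 Hz

Second harmonic of the first: 2·80.9 = 161.8 Hz.
Third harmonic of the second: 3·56.3 = 168.9 Hz.
f_beat = |161.8 − 168.9| = 7.1 Hz.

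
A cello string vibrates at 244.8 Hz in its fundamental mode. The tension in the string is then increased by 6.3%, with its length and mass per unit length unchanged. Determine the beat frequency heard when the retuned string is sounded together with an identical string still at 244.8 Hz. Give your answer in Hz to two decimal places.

For a string, f ∝ √T, so the new frequency is 244.8·√1.063 = 252.3934 Hz.
f_beat = |252.3934 − 244.8| = 7.59 Hz.

7.59 Hz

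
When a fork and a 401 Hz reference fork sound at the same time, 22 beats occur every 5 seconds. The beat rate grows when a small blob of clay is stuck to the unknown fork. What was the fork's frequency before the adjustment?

396.6 Hz

Beat frequency = 22/5 = 4.4 Hz.
|f − 401| = 4.4, so the fork was at either 396.6 Hz or 405.4 Hz.
Adding mass to a fork lowers its frequency; the adjustment lowers the fork's frequency.
The beat rate rose, so the adjustment moved the fork further from 401 Hz — it was already below the reference.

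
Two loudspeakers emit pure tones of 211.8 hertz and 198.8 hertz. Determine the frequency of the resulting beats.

13 Hz

Beats arise from superposition of two nearby frequencies; the beat rate is |f₁ − f₂|.
|211.8 − 198.8| = 13 Hz.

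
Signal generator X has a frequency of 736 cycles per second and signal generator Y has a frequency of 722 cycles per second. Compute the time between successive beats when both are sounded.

0.071 s

f_beat = |736 − 722| = 14 Hz.
Beat period T = 1 / f_beat = 1 / 14 s.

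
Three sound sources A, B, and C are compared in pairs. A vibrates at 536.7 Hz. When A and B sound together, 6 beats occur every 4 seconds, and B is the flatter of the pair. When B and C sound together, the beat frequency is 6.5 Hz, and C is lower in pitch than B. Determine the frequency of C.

528.7 Hz

A–B: Beat frequency = 6/4 = 1.5 Hz.
B is below A, so f_B = 536.7 − 1.5 = 535.2 Hz.
C is below B, so f_C = 535.2 − 6.5 = 528.7 Hz.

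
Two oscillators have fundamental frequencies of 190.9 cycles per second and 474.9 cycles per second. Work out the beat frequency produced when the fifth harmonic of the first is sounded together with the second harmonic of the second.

4.7 Hz

Fifth harmonic of the first: 5·190.9 = 954.5 Hz.
Second harmonic of the second: 2·474.9 = 949.8 Hz.
f_beat = |954.5 − 949.8| = 4.7 Hz.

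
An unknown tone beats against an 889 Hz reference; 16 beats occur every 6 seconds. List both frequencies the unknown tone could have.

886.3333 Hz or 891.6667 Hz

Beat frequency = 16/6 = 2.6667 Hz.
|f − 889| = 2.6667, so f = 889 ± 2.6667.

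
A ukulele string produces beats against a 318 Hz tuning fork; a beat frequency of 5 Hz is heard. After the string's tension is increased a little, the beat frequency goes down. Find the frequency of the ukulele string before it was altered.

|f − 318| = 5, so the ukulele string was at either 313 Hz or 323 Hz.
Higher tension means higher frequency; the adjustment raises the ukulele string's frequency.
The beat rate fell, so the adjustment moved the ukulele string toward 318 Hz — it must have started below the reference.

313 Hz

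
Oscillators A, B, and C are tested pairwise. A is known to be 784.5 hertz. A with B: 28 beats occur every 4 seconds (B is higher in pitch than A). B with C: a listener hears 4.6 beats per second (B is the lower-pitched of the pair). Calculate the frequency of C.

796.1 Hz

A–B: Beat frequency = 28/4 = 7 Hz.
B is above A, so f_B = 784.5 + 7 = 791.5 Hz.
C is above B, so f_C = 791.5 + 4.6 = 796.1 Hz.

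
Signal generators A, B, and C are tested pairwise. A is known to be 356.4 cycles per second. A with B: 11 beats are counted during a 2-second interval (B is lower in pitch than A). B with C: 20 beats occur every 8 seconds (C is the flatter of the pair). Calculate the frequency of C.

348.4 Hz

A–B: Beat frequency = 11/2 = 5.5 Hz.
B is below A, so f_B = 356.4 − 5.5 = 350.9 Hz.
B–C: Beat frequency = 20/8 = 2.5 Hz.
C is below B, so f_C = 350.9 − 2.5 = 348.4 Hz.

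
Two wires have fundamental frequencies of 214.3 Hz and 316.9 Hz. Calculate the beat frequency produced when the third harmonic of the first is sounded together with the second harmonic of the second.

Third harmonic of the first: 3·214.3 = 642.9 Hz.
Second harmonic of the second: 2·316.9 = 633.8 Hz.
f_beat = |642.9 − 633.8| = 9.1 Hz.

9.1 Hz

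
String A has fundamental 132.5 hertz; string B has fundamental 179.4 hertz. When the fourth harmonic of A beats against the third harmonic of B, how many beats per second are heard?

Fourth harmonic of the first: 4·132.5 = 530.0 Hz.
Third harmonic of the second: 3·179.4 = 538.2 Hz.
f_beat = |530.0 − 538.2| = 8.2 Hz.

8.2 Hz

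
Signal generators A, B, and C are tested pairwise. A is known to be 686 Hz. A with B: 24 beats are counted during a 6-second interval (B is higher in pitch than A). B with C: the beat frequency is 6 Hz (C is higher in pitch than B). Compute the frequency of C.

A–B: Beat frequency = 24/6 = 4 Hz.
B is above A, so f_B = 686 + 4 = 690 Hz.
C is above B, so f_C = 690 + 6 = 696 Hz.

696 Hz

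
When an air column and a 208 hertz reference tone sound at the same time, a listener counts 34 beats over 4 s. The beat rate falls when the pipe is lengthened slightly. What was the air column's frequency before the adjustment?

216.5 Hz

Beat frequency = 34/4 = 8.5 Hz.
|f − 208| = 8.5, so the air column was at either 199.5 Hz or 216.5 Hz.
A longer pipe has a lower fundamental; the adjustment lowers the air column's frequency.
The beat rate fell, so the adjustment moved the air column toward 208 Hz — it must have started above the reference.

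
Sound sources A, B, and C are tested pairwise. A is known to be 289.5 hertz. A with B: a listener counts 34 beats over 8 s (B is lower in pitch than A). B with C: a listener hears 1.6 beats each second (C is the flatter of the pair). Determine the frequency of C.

283.65 Hz

A–B: Beat frequency = 34/8 = 4.25 Hz.
B is below A, so f_B = 289.5 − 4.25 = 285.25 Hz.
C is below B, so f_C = 285.25 − 1.6 = 283.65 Hz.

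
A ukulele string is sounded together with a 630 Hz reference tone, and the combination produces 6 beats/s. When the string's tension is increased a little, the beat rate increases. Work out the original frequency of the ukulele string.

|f − 630| = 6, so the ukulele string was at either 624 Hz or 636 Hz.
Higher tension means higher frequency; the adjustment raises the ukulele string's frequency.
The beat rate rose, so the adjustment moved the ukulele string further from 630 Hz — it was already above the reference.

636 Hz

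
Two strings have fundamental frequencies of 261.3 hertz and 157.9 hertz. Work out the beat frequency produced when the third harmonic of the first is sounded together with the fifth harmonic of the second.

Third harmonic of the first: 3·261.3 = 783.9 Hz.
Fifth harmonic of the second: 5·157.9 = 789.5 Hz.
f_beat = |783.9 − 789.5| = 5.6 Hz.

5.6 Hz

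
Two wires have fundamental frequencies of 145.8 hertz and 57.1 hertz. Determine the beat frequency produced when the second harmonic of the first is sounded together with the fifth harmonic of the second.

Second harmonic of the first: 2·145.8 = 291.6 Hz.
Fifth harmonic of the second: 5·57.1 = 285.5 Hz.
f_beat = |291.6 − 285.5| = 6.1 Hz.

6.1 Hz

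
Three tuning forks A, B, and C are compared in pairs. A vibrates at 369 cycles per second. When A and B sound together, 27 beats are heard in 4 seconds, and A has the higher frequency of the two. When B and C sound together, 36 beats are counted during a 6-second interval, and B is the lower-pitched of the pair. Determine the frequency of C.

A–B: Beat frequency = 27/4 = 6.75 Hz.
B is below A, so f_B = 369 − 6.75 = 362.25 Hz.
B–C: Beat frequency = 36/6 = 6 Hz.
C is above B, so f_C = 362.25 + 6 = 368.25 Hz.

368.25 Hz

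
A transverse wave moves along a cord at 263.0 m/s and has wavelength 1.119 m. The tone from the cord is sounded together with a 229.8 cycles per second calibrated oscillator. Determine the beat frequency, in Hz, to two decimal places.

Source frequency f = v/λ = 263.0/1.119 = 235.0313 Hz.
f_beat = |235.0313 − 229.8| = 5.23 Hz.

5.23 Hz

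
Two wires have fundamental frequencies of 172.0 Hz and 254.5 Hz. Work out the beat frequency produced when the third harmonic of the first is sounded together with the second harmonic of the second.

Third harmonic of the first: 3·172.0 = 516.0 Hz.
Second harmonic of the second: 2·254.5 = 509.0 Hz.
f_beat = |516.0 − 509.0| = 7.0 Hz.

7.0 Hz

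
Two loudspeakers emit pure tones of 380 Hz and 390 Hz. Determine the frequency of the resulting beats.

f_beat = |f₁ − f₂|.
|380 − 390| = 10 Hz.

10 Hz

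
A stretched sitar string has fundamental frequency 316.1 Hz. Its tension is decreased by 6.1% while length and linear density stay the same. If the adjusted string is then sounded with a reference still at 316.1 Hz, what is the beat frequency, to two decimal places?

For a string, f ∝ √T, so the new frequency is 316.1·√0.939 = 306.3073 Hz.
f_beat = |306.3073 − 316.1| = 9.79 Hz.

9.79 Hz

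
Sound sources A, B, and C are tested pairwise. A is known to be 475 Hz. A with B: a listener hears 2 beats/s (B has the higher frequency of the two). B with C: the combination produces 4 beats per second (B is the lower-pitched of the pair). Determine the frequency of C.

B is above A, so f_B = 475 + 2 = 477 Hz.
C is above B, so f_C = 477 + 4 = 481 Hz.

481 Hz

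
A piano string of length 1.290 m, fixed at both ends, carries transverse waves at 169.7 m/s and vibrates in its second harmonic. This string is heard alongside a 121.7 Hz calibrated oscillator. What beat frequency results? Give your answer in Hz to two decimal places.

For a string fixed at both ends, f_n = n·v/(2L) = 2·169.7/(2·1.290) = 131.5504 Hz.
f_beat = |131.5504 − 121.7| = 9.85 Hz.

9.85 Hz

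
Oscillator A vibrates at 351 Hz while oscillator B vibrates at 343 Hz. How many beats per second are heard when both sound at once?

8 Hz

f_beat = |f₁ − f₂|.
|351 − 343| = 8 Hz.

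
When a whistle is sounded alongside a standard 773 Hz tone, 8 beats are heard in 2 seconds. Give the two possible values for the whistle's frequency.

769 Hz or 777 Hz

Beat frequency = 8/2 = 4 Hz.
|f − 773| = 4, so f = 773 ± 4.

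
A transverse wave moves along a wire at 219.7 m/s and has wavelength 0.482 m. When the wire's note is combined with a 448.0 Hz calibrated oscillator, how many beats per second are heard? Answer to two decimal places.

7.81 Hz

Source frequency f = v/λ = 219.7/0.482 = 455.8091 Hz.
f_beat = |455.8091 − 448.0| = 7.81 Hz.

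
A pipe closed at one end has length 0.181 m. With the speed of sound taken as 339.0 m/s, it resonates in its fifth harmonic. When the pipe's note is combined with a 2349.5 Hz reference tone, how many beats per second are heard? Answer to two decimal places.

8.34 Hz

Closed pipe (odd harmonics): f_n = n·v/(4L) = 5·339.0/(4·0.181) = 2341.1602 Hz.
f_beat = |2341.1602 − 2349.5| = 8.34 Hz.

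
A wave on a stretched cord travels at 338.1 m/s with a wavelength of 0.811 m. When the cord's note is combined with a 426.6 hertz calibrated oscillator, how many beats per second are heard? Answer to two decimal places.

Source frequency f = v/λ = 338.1/0.811 = 416.8927 Hz.
f_beat = |416.8927 − 426.6| = 9.71 Hz.

9.71 Hz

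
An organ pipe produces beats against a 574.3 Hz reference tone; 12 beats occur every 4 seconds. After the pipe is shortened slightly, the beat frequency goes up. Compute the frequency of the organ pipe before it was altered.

Beat frequency = 12/4 = 3 Hz.
|f − 574.3| = 3, so the organ pipe was at either 571.3 Hz or 577.3 Hz.
A shorter pipe has a higher fundamental; the adjustment raises the organ pipe's frequency.
The beat rate rose, so the adjustment moved the organ pipe further from 574.3 Hz — it was already above the reference.

577.3 Hz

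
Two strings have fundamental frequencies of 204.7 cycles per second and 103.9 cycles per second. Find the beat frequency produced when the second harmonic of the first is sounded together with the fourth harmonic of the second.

Second harmonic of the first: 2·204.7 = 409.4 Hz.
Fourth harmonic of the second: 4·103.9 = 415.6 Hz.
f_beat = |409.4 − 415.6| = 6.2 Hz.

6.2 Hz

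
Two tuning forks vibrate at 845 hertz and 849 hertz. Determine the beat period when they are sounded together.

0.250 s

f_beat = |845 − 849| = 4 Hz.
Beat period T = 1 / f_beat = 1 / 4 s.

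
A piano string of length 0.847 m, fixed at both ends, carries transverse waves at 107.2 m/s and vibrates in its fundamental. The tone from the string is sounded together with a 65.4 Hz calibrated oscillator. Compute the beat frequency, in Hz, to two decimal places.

2.12 Hz

For a string fixed at both ends, f_n = n·v/(2L) = 1·107.2/(2·0.847) = 63.2822 Hz.
f_beat = |63.2822 − 65.4| = 2.12 Hz.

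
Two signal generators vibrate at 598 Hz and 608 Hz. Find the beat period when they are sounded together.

f_beat = |598 − 608| = 10 Hz.
Beat period T = 1 / f_beat = 1 / 10 s.

0.100 s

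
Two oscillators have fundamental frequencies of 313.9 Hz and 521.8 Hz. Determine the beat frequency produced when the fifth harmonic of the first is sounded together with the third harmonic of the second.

4.1 Hz

Fifth harmonic of the first: 5·313.9 = 1569.5 Hz.
Third harmonic of the second: 3·521.8 = 1565.4 Hz.
f_beat = |1569.5 − 1565.4| = 4.1 Hz.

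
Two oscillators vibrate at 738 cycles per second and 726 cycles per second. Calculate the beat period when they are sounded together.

0.083 s

f_beat = |738 − 726| = 12 Hz.
Beat period T = 1 / f_beat = 1 / 12 s.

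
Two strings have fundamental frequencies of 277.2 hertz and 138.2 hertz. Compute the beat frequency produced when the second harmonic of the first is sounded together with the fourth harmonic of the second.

Second harmonic of the first: 2·277.2 = 554.4 Hz.
Fourth harmonic of the second: 4·138.2 = 552.8 Hz.
f_beat = |554.4 − 552.8| = 1.6 Hz.

1.6 Hz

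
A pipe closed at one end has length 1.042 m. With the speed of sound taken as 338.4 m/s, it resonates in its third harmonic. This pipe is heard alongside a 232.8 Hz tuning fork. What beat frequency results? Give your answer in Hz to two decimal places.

Closed pipe (odd harmonics): f_n = n·v/(4L) = 3·338.4/(4·1.042) = 243.5701 Hz.
f_beat = |243.5701 − 232.8| = 10.77 Hz.

10.77 Hz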